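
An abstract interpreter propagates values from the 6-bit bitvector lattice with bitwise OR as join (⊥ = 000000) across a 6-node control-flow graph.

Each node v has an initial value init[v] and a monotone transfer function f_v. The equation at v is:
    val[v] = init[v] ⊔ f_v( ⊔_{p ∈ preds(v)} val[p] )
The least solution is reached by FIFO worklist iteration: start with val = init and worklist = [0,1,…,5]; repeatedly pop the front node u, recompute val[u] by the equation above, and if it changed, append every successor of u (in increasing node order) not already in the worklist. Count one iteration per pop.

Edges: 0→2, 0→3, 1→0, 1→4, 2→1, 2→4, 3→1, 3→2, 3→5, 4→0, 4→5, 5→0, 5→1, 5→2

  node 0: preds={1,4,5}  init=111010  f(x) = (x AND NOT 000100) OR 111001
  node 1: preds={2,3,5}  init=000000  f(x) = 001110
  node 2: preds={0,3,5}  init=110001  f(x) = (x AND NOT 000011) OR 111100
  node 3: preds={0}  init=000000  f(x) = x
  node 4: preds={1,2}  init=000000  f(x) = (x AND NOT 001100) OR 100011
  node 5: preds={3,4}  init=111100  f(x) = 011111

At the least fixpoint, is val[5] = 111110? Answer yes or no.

no

Iteration log — 9 steps:
  step 1. node 0  ⊔preds=111100  new=111011  old=111010  +wl: 
  step 2. node 1  ⊔preds=111101  new=001110  old=000000  +wl: 0
  step 3. node 2  ⊔preds=111111  new=111101  old=110001  +wl: 1
  step 4. node 3  ⊔preds=111011  new=111011  old=000000  +wl: 2
  step 5. node 4  ⊔preds=111111  new=110011  old=000000  +wl: 
  step 6. node 5  ⊔preds=111011  new=111111  old=111100  +wl: 
  step 7. node 0  ⊔preds=111111  new=111011  stable
  step 8. node 1  ⊔preds=111111  new=001110  stable
  step 9. node 2  ⊔preds=111111  new=111101  stable

Least fixpoint reached:
  node 0: 111011
  node 1: 001110
  node 2: 111101
  node 3: 111011
  node 4: 110011
  node 5: 111111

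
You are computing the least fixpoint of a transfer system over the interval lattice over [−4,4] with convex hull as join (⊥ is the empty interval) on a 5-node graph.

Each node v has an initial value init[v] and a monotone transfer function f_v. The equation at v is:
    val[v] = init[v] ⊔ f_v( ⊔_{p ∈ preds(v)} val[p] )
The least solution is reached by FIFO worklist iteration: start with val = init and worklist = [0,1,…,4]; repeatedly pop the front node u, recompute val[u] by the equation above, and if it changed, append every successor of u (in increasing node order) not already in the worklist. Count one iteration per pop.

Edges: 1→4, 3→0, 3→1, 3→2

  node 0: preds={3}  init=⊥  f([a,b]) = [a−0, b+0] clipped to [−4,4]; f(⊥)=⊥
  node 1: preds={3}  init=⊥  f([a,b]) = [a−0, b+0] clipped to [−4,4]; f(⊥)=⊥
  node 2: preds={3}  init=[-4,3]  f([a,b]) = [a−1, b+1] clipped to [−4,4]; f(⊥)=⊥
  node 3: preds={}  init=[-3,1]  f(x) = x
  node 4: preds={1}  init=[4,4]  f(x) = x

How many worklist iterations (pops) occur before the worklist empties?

5

Worklist (5 pops):
  #1 pop 0: in=[-3,1] → [-3,1] (was ⊥); enqueue []
  #2 pop 1: in=[-3,1] → [-3,1] (was ⊥); enqueue []
  #3 pop 2: in=[-3,1] → [-4,3] (no change)
  #4 pop 3: in=⊥ → [-3,1] (no change)
  #5 pop 4: in=[-3,1] → [-3,4] (was [4,4]); enqueue []

Fixpoint:
  val[0] = [-3,1]
  val[1] = [-3,1]
  val[2] = [-4,3]
  val[3] = [-3,1]
  val[4] = [-3,4]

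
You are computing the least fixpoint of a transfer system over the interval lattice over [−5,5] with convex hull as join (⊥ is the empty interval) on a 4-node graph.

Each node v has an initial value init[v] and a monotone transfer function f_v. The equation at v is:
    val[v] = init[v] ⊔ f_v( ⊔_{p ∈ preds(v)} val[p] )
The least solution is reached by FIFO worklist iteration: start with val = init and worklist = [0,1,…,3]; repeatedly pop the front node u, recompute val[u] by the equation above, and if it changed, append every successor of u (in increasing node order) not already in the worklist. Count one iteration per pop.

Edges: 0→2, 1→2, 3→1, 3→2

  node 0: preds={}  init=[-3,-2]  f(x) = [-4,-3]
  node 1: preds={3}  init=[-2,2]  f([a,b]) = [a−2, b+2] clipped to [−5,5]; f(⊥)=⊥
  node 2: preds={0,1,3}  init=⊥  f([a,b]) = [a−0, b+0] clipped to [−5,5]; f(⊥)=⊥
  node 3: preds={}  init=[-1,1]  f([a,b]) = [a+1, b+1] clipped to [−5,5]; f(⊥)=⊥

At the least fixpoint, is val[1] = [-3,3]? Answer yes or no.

Worklist (4 pops):
  #1 pop 0: in=⊥ → [-4,-2] (was [-3,-2]); enqueue []
  #2 pop 1: in=[-1,1] → [-3,3] (was [-2,2]); enqueue []
  #3 pop 2: in=[-4,3] → [-4,3] (was ⊥); enqueue []
  #4 pop 3: in=⊥ → [-1,1] (no change)

Fixpoint:
  val[0] = [-4,-2]
  val[1] = [-3,3]
  val[2] = [-4,3]
  val[3] = [-1,1]

yes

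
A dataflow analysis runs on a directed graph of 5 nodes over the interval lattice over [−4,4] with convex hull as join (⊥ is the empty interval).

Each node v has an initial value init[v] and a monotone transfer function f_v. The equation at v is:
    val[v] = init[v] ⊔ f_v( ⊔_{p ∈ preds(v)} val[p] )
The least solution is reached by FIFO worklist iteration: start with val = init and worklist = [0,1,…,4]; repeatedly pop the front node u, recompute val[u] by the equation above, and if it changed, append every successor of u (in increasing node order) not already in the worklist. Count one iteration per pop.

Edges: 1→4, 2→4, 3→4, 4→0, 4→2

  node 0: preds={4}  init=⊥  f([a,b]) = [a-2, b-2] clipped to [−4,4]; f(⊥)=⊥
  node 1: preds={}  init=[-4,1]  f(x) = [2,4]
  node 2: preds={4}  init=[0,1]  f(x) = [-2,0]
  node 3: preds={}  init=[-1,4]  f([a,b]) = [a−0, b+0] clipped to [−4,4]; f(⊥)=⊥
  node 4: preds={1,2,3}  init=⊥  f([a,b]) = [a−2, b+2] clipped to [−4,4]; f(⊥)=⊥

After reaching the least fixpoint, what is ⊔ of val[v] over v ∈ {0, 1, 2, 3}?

Iteration log — 7 steps:
  step 1. node 0  ⊔preds=⊥  new=⊥  stable
  step 2. node 1  ⊔preds=⊥  new=[-4,4]  old=[-4,1]  +wl: 
  step 3. node 2  ⊔preds=⊥  new=[-2,1]  old=[0,1]  +wl: 
  step 4. node 3  ⊔preds=⊥  new=[-1,4]  stable
  step 5. node 4  ⊔preds=[-4,4]  new=[-4,4]  old=⊥  +wl: 0,2
  step 6. node 0  ⊔preds=[-4,4]  new=[-4,2]  old=⊥  +wl: 
  step 7. node 2  ⊔preds=[-4,4]  new=[-2,1]  stable

Least fixpoint reached:
  node 0: [-4,2]
  node 1: [-4,4]
  node 2: [-2,1]
  node 3: [-1,4]
  node 4: [-4,4]

[-4,4]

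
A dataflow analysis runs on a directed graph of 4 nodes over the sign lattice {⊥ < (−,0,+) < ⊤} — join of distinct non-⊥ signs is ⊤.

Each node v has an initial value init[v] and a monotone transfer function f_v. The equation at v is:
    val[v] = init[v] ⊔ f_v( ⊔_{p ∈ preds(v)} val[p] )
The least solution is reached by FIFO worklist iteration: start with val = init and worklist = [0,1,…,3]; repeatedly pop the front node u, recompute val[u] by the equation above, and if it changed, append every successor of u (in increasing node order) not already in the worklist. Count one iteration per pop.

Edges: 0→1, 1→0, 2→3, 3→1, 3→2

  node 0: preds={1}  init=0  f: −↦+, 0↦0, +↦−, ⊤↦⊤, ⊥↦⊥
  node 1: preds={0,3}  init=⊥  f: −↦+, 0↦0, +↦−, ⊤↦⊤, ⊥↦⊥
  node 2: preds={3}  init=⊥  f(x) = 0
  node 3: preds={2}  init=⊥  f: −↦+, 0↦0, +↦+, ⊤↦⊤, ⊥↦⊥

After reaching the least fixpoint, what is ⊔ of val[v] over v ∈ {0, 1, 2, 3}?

Iteration log — 7 steps:
  step 1. node 0  ⊔preds=⊥  new=0  stable
  step 2. node 1  ⊔preds=0  new=0  old=⊥  +wl: 0
  step 3. node 2  ⊔preds=⊥  new=0  old=⊥  +wl: 
  step 4. node 3  ⊔preds=0  new=0  old=⊥  +wl: 1,2
  step 5. node 0  ⊔preds=0  new=0  stable
  step 6. node 1  ⊔preds=0  new=0  stable
  step 7. node 2  ⊔preds=0  new=0  stable

Least fixpoint reached:
  node 0: 0
  node 1: 0
  node 2: 0
  node 3: 0

0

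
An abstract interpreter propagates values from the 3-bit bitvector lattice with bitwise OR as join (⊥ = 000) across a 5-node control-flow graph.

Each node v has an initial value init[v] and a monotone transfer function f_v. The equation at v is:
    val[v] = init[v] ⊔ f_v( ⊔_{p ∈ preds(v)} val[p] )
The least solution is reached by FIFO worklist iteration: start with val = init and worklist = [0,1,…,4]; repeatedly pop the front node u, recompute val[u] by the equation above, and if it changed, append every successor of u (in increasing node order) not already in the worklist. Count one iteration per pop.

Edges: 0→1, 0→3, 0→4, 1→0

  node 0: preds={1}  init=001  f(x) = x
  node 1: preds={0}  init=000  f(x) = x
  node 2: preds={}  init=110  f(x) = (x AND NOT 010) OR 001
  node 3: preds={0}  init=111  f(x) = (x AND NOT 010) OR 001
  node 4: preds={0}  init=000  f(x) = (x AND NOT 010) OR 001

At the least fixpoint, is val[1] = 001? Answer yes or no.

Trace (6 dequeues):
  [1] u=0 | in 000 | out 001 | ==
  [2] u=1 | in 001 | out 001 | prev 000 | push {0}
  [3] u=2 | in 000 | out 111 | prev 110 | push {}
  [4] u=3 | in 001 | out 111 | ==
  [5] u=4 | in 001 | out 001 | prev 000 | push {}
  [6] u=0 | in 001 | out 001 | ==

Converged values:
  [0] 001
  [1] 001
  [2] 111
  [3] 111
  [4] 001

yes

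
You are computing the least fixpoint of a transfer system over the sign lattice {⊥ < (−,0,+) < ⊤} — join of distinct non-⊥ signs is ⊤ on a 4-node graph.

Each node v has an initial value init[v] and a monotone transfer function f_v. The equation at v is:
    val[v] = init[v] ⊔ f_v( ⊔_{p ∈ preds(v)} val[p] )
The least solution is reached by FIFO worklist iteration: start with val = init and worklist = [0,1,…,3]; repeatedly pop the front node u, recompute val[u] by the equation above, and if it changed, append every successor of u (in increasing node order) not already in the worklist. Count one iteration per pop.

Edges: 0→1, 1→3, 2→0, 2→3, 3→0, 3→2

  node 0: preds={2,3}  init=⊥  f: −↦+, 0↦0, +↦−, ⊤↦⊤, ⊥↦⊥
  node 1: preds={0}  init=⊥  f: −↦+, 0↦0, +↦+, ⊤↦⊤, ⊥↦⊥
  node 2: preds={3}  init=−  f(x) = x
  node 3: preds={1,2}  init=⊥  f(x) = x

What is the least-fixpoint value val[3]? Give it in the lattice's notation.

Worklist (9 pops):
  #1 pop 0: in=− → + (was ⊥); enqueue []
  #2 pop 1: in=+ → + (was ⊥); enqueue []
  #3 pop 2: in=⊥ → − (no change)
  #4 pop 3: in=⊤ → ⊤ (was ⊥); enqueue [0,2]
  #5 pop 0: in=⊤ → ⊤ (was +); enqueue [1]
  #6 pop 2: in=⊤ → ⊤ (was −); enqueue [0,3]
  #7 pop 1: in=⊤ → ⊤ (was +); enqueue []
  #8 pop 0: in=⊤ → ⊤ (no change)
  #9 pop 3: in=⊤ → ⊤ (no change)

Fixpoint:
  val[0] = ⊤
  val[1] = ⊤
  val[2] = ⊤
  val[3] = ⊤

⊤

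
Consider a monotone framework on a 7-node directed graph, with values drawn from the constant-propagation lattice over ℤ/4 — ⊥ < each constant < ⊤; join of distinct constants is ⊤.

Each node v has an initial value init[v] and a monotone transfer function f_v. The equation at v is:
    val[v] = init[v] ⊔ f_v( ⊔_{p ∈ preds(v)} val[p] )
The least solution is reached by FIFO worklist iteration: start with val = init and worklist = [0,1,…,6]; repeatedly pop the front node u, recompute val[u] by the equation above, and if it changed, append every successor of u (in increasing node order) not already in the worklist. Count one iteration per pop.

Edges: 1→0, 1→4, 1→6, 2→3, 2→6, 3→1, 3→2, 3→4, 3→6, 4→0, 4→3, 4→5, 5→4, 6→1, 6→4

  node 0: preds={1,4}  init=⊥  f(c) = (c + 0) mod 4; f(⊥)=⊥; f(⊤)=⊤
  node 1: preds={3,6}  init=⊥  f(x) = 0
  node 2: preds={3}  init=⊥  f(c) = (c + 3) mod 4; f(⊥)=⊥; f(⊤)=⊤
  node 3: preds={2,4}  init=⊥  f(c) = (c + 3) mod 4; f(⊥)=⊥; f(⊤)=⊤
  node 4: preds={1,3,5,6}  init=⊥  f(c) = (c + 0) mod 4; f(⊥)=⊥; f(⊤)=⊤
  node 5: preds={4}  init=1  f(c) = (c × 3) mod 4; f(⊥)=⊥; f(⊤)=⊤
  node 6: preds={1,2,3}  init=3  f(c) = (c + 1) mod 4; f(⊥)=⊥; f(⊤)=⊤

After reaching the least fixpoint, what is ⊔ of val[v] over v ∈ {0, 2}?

Trace (14 dequeues):
  [1] u=0 | in ⊥ | out ⊥ | ==
  [2] u=1 | in 3 | out 0 | prev ⊥ | push {0}
  [3] u=2 | in ⊥ | out ⊥ | ==
  [4] u=3 | in ⊥ | out ⊥ | ==
  [5] u=4 | in ⊤ | out ⊤ | prev ⊥ | push {3}
  [6] u=5 | in ⊤ | out ⊤ | prev 1 | push {4}
  [7] u=6 | in 0 | out ⊤ | prev 3 | push {1}
  [8] u=0 | in ⊤ | out ⊤ | prev ⊥ | push {}
  [9] u=3 | in ⊤ | out ⊤ | prev ⊥ | push {2,6}
  [10] u=4 | in ⊤ | out ⊤ | ==
  [11] u=1 | in ⊤ | out 0 | ==
  [12] u=2 | in ⊤ | out ⊤ | prev ⊥ | push {3}
  [13] u=6 | in ⊤ | out ⊤ | ==
  [14] u=3 | in ⊤ | out ⊤ | ==

Converged values:
  [0] ⊤
  [1] 0
  [2] ⊤
  [3] ⊤
  [4] ⊤
  [5] ⊤
  [6] ⊤

⊤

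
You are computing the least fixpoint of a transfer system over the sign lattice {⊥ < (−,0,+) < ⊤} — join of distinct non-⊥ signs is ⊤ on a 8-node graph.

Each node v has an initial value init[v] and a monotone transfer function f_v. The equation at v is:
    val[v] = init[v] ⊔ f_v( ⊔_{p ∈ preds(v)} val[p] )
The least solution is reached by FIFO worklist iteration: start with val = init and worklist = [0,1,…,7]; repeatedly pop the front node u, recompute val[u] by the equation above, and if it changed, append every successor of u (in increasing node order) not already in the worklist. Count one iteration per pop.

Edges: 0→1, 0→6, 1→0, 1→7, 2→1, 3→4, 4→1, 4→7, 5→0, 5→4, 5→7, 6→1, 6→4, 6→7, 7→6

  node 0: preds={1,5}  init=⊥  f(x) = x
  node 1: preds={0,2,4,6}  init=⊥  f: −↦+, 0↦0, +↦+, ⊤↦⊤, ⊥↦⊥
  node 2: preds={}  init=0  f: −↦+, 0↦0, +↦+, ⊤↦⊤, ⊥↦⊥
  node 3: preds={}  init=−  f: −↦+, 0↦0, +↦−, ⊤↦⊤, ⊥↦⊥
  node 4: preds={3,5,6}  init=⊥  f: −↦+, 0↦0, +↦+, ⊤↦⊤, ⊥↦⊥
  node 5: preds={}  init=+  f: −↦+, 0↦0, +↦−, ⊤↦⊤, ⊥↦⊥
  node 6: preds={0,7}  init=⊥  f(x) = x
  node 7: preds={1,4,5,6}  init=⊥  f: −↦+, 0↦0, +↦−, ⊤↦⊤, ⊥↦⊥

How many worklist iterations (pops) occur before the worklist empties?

15

Trace (15 dequeues):
  [1] u=0 | in + | out + | prev ⊥ | push {}
  [2] u=1 | in ⊤ | out ⊤ | prev ⊥ | push {0}
  [3] u=2 | in ⊥ | out 0 | ==
  [4] u=3 | in ⊥ | out − | ==
  [5] u=4 | in ⊤ | out ⊤ | prev ⊥ | push {1}
  [6] u=5 | in ⊥ | out + | ==
  [7] u=6 | in + | out + | prev ⊥ | push {4}
  [8] u=7 | in ⊤ | out ⊤ | prev ⊥ | push {6}
  [9] u=0 | in ⊤ | out ⊤ | prev + | push {}
  [10] u=1 | in ⊤ | out ⊤ | ==
  [11] u=4 | in ⊤ | out ⊤ | ==
  [12] u=6 | in ⊤ | out ⊤ | prev + | push {1,4,7}
  [13] u=1 | in ⊤ | out ⊤ | ==
  [14] u=4 | in ⊤ | out ⊤ | ==
  [15] u=7 | in ⊤ | out ⊤ | ==

Converged values:
  [0] ⊤
  [1] ⊤
  [2] 0
  [3] −
  [4] ⊤
  [5] +
  [6] ⊤
  [7] ⊤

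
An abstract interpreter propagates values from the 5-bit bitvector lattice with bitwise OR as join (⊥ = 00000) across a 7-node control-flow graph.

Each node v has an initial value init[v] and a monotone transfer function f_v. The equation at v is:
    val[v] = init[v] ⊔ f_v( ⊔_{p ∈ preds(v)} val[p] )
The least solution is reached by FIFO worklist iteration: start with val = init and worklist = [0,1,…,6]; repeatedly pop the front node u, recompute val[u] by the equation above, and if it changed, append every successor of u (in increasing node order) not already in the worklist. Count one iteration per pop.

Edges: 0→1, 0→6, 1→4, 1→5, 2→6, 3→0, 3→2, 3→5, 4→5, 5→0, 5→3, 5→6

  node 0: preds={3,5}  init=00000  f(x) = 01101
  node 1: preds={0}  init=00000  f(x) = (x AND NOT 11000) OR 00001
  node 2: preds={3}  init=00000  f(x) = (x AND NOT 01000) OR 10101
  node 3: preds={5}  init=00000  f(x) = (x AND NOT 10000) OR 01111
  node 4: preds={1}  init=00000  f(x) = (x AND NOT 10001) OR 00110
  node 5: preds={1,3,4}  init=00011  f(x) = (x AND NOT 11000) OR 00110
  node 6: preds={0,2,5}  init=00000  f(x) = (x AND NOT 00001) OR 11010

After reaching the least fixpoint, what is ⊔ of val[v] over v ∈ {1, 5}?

00111

Iteration log — 11 steps:
  step 1. node 0  ⊔preds=00011  new=01101  old=00000  +wl: 
  step 2. node 1  ⊔preds=01101  new=00101  old=00000  +wl: 
  step 3. node 2  ⊔preds=00000  new=10101  old=00000  +wl: 
  step 4. node 3  ⊔preds=00011  new=01111  old=00000  +wl: 0,2
  step 5. node 4  ⊔preds=00101  new=00110  old=00000  +wl: 
  step 6. node 5  ⊔preds=01111  new=00111  old=00011  +wl: 3
  step 7. node 6  ⊔preds=11111  new=11110  old=00000  +wl: 
  step 8. node 0  ⊔preds=01111  new=01101  stable
  step 9. node 2  ⊔preds=01111  new=10111  old=10101  +wl: 6
  step 10. node 3  ⊔preds=00111  new=01111  stable
  step 11. node 6  ⊔preds=11111  new=11110  stable

Least fixpoint reached:
  node 0: 01101
  node 1: 00101
  node 2: 10111
  node 3: 01111
  node 4: 00110
  node 5: 00111
  node 6: 11110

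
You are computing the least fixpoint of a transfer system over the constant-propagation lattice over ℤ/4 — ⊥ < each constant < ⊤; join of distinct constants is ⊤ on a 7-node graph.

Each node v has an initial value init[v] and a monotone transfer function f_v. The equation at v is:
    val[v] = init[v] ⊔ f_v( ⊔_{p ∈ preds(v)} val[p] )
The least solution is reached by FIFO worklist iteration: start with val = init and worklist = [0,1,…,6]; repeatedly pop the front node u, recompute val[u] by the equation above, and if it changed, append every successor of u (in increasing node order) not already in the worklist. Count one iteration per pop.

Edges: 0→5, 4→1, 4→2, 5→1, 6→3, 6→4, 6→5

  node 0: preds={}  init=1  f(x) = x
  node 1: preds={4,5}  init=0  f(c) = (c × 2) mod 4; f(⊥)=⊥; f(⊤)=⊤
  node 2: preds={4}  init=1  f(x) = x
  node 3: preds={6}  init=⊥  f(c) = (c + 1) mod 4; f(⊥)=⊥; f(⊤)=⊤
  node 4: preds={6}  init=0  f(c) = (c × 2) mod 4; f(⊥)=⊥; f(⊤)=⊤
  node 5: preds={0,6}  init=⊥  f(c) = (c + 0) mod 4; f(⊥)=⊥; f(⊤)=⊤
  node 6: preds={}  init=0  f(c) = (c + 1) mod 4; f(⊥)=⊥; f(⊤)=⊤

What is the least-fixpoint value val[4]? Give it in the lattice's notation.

Trace (8 dequeues):
  [1] u=0 | in ⊥ | out 1 | ==
  [2] u=1 | in 0 | out 0 | ==
  [3] u=2 | in 0 | out ⊤ | prev 1 | push {}
  [4] u=3 | in 0 | out 1 | prev ⊥ | push {}
  [5] u=4 | in 0 | out 0 | ==
  [6] u=5 | in ⊤ | out ⊤ | prev ⊥ | push {1}
  [7] u=6 | in ⊥ | out 0 | ==
  [8] u=1 | in ⊤ | out ⊤ | prev 0 | push {}

Converged values:
  [0] 1
  [1] ⊤
  [2] ⊤
  [3] 1
  [4] 0
  [5] ⊤
  [6] 0

0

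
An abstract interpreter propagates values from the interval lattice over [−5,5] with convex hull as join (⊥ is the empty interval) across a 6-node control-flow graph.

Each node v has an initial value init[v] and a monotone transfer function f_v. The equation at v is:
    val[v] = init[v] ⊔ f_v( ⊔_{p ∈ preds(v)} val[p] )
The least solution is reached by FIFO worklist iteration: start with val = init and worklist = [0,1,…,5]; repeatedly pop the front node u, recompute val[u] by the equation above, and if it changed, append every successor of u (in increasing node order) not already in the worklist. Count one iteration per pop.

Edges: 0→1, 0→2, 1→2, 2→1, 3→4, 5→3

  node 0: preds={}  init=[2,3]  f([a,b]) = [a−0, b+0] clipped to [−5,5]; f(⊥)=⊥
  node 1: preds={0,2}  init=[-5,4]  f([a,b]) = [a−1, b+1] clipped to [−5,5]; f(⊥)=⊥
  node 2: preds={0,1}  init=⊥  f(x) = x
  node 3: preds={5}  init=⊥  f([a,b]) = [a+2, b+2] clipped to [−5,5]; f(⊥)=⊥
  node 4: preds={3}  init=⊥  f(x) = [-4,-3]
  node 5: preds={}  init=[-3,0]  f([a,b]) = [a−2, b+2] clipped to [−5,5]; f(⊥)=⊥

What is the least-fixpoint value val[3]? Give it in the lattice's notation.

Trace (9 dequeues):
  [1] u=0 | in ⊥ | out [2,3] | ==
  [2] u=1 | in [2,3] | out [-5,4] | ==
  [3] u=2 | in [-5,4] | out [-5,4] | prev ⊥ | push {1}
  [4] u=3 | in [-3,0] | out [-1,2] | prev ⊥ | push {}
  [5] u=4 | in [-1,2] | out [-4,-3] | prev ⊥ | push {}
  [6] u=5 | in ⊥ | out [-3,0] | ==
  [7] u=1 | in [-5,4] | out [-5,5] | prev [-5,4] | push {2}
  [8] u=2 | in [-5,5] | out [-5,5] | prev [-5,4] | push {1}
  [9] u=1 | in [-5,5] | out [-5,5] | ==

Converged values:
  [0] [2,3]
  [1] [-5,5]
  [2] [-5,5]
  [3] [-1,2]
  [4] [-4,-3]
  [5] [-3,0]

[-1,2]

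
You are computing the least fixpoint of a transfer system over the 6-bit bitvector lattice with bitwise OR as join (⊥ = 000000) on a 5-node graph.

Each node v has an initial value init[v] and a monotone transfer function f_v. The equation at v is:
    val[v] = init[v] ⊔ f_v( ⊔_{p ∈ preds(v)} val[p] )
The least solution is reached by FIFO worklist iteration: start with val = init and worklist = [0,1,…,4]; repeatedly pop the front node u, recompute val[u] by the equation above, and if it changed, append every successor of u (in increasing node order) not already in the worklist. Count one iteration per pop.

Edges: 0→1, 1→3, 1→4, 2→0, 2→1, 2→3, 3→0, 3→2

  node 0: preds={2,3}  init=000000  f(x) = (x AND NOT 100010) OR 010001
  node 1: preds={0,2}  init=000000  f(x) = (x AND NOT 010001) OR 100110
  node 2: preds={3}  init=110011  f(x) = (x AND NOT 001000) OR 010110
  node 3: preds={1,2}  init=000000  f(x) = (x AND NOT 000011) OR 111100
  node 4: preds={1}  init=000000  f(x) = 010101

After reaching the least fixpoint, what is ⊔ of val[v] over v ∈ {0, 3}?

Iteration log — 10 steps:
  step 1. node 0  ⊔preds=110011  new=010001  old=000000  +wl: 
  step 2. node 1  ⊔preds=110011  new=100110  old=000000  +wl: 
  step 3. node 2  ⊔preds=000000  new=110111  old=110011  +wl: 0,1
  step 4. node 3  ⊔preds=110111  new=111100  old=000000  +wl: 2
  step 5. node 4  ⊔preds=100110  new=010101  old=000000  +wl: 
  step 6. node 0  ⊔preds=111111  new=011101  old=010001  +wl: 
  step 7. node 1  ⊔preds=111111  new=101110  old=100110  +wl: 3,4
  step 8. node 2  ⊔preds=111100  new=110111  stable
  step 9. node 3  ⊔preds=111111  new=111100  stable
  step 10. node 4  ⊔preds=101110  new=010101  stable

Least fixpoint reached:
  node 0: 011101
  node 1: 101110
  node 2: 110111
  node 3: 111100
  node 4: 010101

111101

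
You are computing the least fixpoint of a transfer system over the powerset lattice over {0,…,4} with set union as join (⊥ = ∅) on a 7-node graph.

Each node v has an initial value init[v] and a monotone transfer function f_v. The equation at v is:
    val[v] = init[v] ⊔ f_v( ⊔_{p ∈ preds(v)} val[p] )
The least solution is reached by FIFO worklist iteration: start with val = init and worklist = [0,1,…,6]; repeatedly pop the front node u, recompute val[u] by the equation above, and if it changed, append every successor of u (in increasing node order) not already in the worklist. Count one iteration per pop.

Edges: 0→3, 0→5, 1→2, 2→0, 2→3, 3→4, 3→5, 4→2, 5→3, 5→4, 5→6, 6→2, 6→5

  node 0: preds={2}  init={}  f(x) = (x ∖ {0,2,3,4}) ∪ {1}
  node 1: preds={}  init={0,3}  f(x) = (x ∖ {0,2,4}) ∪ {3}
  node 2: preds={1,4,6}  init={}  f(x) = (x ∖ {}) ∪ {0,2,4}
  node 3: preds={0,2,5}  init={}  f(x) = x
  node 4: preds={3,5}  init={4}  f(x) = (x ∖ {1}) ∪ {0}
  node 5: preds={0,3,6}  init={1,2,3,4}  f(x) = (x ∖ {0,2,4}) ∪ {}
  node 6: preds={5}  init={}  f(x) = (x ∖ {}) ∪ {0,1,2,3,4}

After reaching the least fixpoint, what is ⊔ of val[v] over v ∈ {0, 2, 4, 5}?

Worklist (12 pops):
  #1 pop 0: in={} → {1} (was {}); enqueue []
  #2 pop 1: in={} → {0,3} (no change)
  #3 pop 2: in={0,3,4} → {0,2,3,4} (was {}); enqueue [0]
  #4 pop 3: in={0,1,2,3,4} → {0,1,2,3,4} (was {}); enqueue []
  #5 pop 4: in={0,1,2,3,4} → {0,2,3,4} (was {4}); enqueue [2]
  #6 pop 5: in={0,1,2,3,4} → {1,2,3,4} (no change)
  #7 pop 6: in={1,2,3,4} → {0,1,2,3,4} (was {}); enqueue [5]
  #8 pop 0: in={0,2,3,4} → {1} (no change)
  #9 pop 2: in={0,1,2,3,4} → {0,1,2,3,4} (was {0,2,3,4}); enqueue [0,3]
  #10 pop 5: in={0,1,2,3,4} → {1,2,3,4} (no change)
  #11 pop 0: in={0,1,2,3,4} → {1} (no change)
  #12 pop 3: in={0,1,2,3,4} → {0,1,2,3,4} (no change)

Fixpoint:
  val[0] = {1}
  val[1] = {0,3}
  val[2] = {0,1,2,3,4}
  val[3] = {0,1,2,3,4}
  val[4] = {0,2,3,4}
  val[5] = {1,2,3,4}
  val[6] = {0,1,2,3,4}

{0,1,2,3,4}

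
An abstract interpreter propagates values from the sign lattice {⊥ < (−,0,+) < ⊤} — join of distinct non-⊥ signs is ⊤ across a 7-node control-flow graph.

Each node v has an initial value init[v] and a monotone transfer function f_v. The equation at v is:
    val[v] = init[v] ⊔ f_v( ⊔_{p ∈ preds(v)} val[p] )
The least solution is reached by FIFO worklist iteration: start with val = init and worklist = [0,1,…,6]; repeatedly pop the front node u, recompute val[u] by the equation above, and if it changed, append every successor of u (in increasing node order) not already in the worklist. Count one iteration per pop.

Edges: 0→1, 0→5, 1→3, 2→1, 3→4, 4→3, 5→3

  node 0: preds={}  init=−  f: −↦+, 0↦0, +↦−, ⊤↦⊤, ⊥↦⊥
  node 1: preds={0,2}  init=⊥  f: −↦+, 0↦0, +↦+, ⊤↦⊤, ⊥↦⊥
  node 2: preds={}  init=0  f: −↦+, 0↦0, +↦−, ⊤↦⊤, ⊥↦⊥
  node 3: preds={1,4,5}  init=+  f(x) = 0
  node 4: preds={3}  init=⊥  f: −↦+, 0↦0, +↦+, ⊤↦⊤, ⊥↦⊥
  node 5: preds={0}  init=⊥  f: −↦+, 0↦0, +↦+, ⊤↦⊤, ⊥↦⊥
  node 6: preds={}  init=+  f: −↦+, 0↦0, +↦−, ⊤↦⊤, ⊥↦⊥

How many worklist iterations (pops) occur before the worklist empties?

Iteration log — 8 steps:
  step 1. node 0  ⊔preds=⊥  new=−  stable
  step 2. node 1  ⊔preds=⊤  new=⊤  old=⊥  +wl: 
  step 3. node 2  ⊔preds=⊥  new=0  stable
  step 4. node 3  ⊔preds=⊤  new=⊤  old=+  +wl: 
  step 5. node 4  ⊔preds=⊤  new=⊤  old=⊥  +wl: 3
  step 6. node 5  ⊔preds=−  new=+  old=⊥  +wl: 
  step 7. node 6  ⊔preds=⊥  new=+  stable
  step 8. node 3  ⊔preds=⊤  new=⊤  stable

Least fixpoint reached:
  node 0: −
  node 1: ⊤
  node 2: 0
  node 3: ⊤
  node 4: ⊤
  node 5: +
  node 6: +

8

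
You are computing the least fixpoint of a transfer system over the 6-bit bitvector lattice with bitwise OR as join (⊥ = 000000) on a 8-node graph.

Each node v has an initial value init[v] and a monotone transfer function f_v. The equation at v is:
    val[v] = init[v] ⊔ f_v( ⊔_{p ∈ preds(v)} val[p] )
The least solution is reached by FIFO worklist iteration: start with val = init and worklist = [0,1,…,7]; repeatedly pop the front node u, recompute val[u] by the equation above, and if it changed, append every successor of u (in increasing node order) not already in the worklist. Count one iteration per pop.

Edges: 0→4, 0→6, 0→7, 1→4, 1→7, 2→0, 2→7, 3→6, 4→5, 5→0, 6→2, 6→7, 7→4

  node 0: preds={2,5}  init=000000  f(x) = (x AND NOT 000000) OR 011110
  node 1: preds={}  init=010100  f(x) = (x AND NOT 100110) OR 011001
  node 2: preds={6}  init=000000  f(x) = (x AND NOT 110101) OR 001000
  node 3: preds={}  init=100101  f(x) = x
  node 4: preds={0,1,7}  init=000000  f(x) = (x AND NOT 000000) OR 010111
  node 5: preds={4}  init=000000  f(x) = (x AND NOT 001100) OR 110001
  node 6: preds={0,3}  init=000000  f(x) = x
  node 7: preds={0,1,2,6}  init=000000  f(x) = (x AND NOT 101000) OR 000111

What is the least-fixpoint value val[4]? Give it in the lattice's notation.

Iteration log — 15 steps:
  step 1. node 0  ⊔preds=000000  new=011110  old=000000  +wl: 
  step 2. node 1  ⊔preds=000000  new=011101  old=010100  +wl: 
  step 3. node 2  ⊔preds=000000  new=001000  old=000000  +wl: 0
  step 4. node 3  ⊔preds=000000  new=100101  stable
  step 5. node 4  ⊔preds=011111  new=011111  old=000000  +wl: 
  step 6. node 5  ⊔preds=011111  new=110011  old=000000  +wl: 
  step 7. node 6  ⊔preds=111111  new=111111  old=000000  +wl: 2
  step 8. node 7  ⊔preds=111111  new=010111  old=000000  +wl: 4
  step 9. node 0  ⊔preds=111011  new=111111  old=011110  +wl: 6,7
  step 10. node 2  ⊔preds=111111  new=001010  old=001000  +wl: 0
  step 11. node 4  ⊔preds=111111  new=111111  old=011111  +wl: 5
  step 12. node 6  ⊔preds=111111  new=111111  stable
  step 13. node 7  ⊔preds=111111  new=010111  stable
  step 14. node 0  ⊔preds=111011  new=111111  stable
  step 15. node 5  ⊔preds=111111  new=110011  stable

Least fixpoint reached:
  node 0: 111111
  node 1: 011101
  node 2: 001010
  node 3: 100101
  node 4: 111111
  node 5: 110011
  node 6: 111111
  node 7: 010111

111111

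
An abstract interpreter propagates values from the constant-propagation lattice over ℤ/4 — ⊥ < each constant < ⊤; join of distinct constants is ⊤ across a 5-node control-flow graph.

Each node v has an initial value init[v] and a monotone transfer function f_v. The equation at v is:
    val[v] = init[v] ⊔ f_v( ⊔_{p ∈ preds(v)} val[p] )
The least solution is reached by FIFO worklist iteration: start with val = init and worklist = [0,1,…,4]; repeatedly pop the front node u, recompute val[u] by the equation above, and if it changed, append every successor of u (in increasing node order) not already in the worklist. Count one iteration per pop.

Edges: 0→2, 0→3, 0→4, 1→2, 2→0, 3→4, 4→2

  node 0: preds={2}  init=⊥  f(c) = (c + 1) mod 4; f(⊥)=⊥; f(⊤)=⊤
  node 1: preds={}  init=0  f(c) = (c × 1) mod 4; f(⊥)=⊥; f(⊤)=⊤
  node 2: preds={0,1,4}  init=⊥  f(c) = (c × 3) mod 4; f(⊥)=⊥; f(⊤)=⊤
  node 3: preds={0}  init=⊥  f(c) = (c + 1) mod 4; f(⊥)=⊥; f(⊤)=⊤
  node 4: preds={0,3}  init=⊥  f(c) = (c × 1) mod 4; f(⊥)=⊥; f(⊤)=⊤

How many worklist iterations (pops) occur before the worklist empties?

13

Worklist (13 pops):
  #1 pop 0: in=⊥ → ⊥ (no change)
  #2 pop 1: in=⊥ → 0 (no change)
  #3 pop 2: in=0 → 0 (was ⊥); enqueue [0]
  #4 pop 3: in=⊥ → ⊥ (no change)
  #5 pop 4: in=⊥ → ⊥ (no change)
  #6 pop 0: in=0 → 1 (was ⊥); enqueue [2,3,4]
  #7 pop 2: in=⊤ → ⊤ (was 0); enqueue [0]
  #8 pop 3: in=1 → 2 (was ⊥); enqueue []
  #9 pop 4: in=⊤ → ⊤ (was ⊥); enqueue [2]
  #10 pop 0: in=⊤ → ⊤ (was 1); enqueue [3,4]
  #11 pop 2: in=⊤ → ⊤ (no change)
  #12 pop 3: in=⊤ → ⊤ (was 2); enqueue []
  #13 pop 4: in=⊤ → ⊤ (no change)

Fixpoint:
  val[0] = ⊤
  val[1] = 0
  val[2] = ⊤
  val[3] = ⊤
  val[4] = ⊤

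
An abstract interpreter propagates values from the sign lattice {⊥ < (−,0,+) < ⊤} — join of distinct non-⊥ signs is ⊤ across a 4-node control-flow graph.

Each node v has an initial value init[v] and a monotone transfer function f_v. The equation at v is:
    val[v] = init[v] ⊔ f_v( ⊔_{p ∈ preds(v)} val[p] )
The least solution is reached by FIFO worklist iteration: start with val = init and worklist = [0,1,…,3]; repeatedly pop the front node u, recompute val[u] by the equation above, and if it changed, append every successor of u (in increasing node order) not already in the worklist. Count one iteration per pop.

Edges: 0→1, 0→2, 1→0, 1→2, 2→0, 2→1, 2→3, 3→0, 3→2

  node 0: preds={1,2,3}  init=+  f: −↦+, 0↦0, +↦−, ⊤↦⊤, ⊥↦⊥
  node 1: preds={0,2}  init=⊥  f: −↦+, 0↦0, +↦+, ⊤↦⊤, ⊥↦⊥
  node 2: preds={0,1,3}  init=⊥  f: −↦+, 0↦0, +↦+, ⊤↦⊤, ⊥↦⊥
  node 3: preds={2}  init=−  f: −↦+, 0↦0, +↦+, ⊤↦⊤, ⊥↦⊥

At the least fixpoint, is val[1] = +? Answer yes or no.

no

Iteration log — 8 steps:
  step 1. node 0  ⊔preds=−  new=+  stable
  step 2. node 1  ⊔preds=+  new=+  old=⊥  +wl: 0
  step 3. node 2  ⊔preds=⊤  new=⊤  old=⊥  +wl: 1
  step 4. node 3  ⊔preds=⊤  new=⊤  old=−  +wl: 2
  step 5. node 0  ⊔preds=⊤  new=⊤  old=+  +wl: 
  step 6. node 1  ⊔preds=⊤  new=⊤  old=+  +wl: 0
  step 7. node 2  ⊔preds=⊤  new=⊤  stable
  step 8. node 0  ⊔preds=⊤  new=⊤  stable

Least fixpoint reached:
  node 0: ⊤
  node 1: ⊤
  node 2: ⊤
  node 3: ⊤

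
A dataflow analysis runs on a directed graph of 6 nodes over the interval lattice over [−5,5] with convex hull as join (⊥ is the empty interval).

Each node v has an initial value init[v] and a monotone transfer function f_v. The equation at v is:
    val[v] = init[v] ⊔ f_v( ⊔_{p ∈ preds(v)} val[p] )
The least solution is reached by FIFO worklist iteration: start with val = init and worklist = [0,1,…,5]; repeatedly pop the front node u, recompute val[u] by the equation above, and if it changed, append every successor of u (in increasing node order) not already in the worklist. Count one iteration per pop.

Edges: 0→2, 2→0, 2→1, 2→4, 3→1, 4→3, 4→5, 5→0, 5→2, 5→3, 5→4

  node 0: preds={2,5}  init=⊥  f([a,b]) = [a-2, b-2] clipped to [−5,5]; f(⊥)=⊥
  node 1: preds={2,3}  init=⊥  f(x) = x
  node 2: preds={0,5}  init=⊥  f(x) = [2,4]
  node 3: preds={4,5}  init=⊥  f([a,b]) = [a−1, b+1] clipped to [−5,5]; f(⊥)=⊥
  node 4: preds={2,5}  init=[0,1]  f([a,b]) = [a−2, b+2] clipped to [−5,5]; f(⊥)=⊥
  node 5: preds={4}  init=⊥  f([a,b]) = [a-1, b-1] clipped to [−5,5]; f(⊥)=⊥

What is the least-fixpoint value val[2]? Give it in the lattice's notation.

Trace (26 dequeues):
  [1] u=0 | in ⊥ | out ⊥ | ==
  [2] u=1 | in ⊥ | out ⊥ | ==
  [3] u=2 | in ⊥ | out [2,4] | prev ⊥ | push {0,1}
  [4] u=3 | in [0,1] | out [-1,2] | prev ⊥ | push {}
  [5] u=4 | in [2,4] | out [0,5] | prev [0,1] | push {3}
  [6] u=5 | in [0,5] | out [-1,4] | prev ⊥ | push {2,4}
  [7] u=0 | in [-1,4] | out [-3,2] | prev ⊥ | push {}
  [8] u=1 | in [-1,4] | out [-1,4] | prev ⊥ | push {}
  [9] u=3 | in [-1,5] | out [-2,5] | prev [-1,2] | push {1}
  [10] u=2 | in [-3,4] | out [2,4] | ==
  [11] u=4 | in [-1,4] | out [-3,5] | prev [0,5] | push {3,5}
  [12] u=1 | in [-2,5] | out [-2,5] | prev [-1,4] | push {}
  [13] u=3 | in [-3,5] | out [-4,5] | prev [-2,5] | push {1}
  [14] u=5 | in [-3,5] | out [-4,4] | prev [-1,4] | push {0,2,3,4}
  [15] u=1 | in [-4,5] | out [-4,5] | prev [-2,5] | push {}
  [16] u=0 | in [-4,4] | out [-5,2] | prev [-3,2] | push {}
  [17] u=2 | in [-5,4] | out [2,4] | ==
  [18] u=3 | in [-4,5] | out [-5,5] | prev [-4,5] | push {1}
  [19] u=4 | in [-4,4] | out [-5,5] | prev [-3,5] | push {3,5}
  [20] u=1 | in [-5,5] | out [-5,5] | prev [-4,5] | push {}
  [21] u=3 | in [-5,5] | out [-5,5] | ==
  [22] u=5 | in [-5,5] | out [-5,4] | prev [-4,4] | push {0,2,3,4}
  [23] u=0 | in [-5,4] | out [-5,2] | ==
  [24] u=2 | in [-5,4] | out [2,4] | ==
  [25] u=3 | in [-5,5] | out [-5,5] | ==
  [26] u=4 | in [-5,4] | out [-5,5] | ==

Converged values:
  [0] [-5,2]
  [1] [-5,5]
  [2] [2,4]
  [3] [-5,5]
  [4] [-5,5]
  [5] [-5,4]

[2,4]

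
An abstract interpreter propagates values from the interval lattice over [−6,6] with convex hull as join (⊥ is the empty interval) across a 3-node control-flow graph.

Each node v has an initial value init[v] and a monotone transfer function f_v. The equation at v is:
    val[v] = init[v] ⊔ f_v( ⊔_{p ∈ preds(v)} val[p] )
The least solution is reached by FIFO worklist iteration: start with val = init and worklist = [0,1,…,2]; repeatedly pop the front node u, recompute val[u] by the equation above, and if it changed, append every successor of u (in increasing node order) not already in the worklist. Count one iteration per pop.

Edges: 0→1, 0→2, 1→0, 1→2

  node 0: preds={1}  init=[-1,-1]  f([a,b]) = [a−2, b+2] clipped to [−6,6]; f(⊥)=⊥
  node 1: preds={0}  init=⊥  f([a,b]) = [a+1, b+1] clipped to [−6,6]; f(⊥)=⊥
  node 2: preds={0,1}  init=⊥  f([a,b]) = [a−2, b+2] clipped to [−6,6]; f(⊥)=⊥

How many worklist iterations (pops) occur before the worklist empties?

19

Iteration log — 19 steps:
  step 1. node 0  ⊔preds=⊥  new=[-1,-1]  stable
  step 2. node 1  ⊔preds=[-1,-1]  new=[0,0]  old=⊥  +wl: 0
  step 3. node 2  ⊔preds=[-1,0]  new=[-3,2]  old=⊥  +wl: 
  step 4. node 0  ⊔preds=[0,0]  new=[-2,2]  old=[-1,-1]  +wl: 1,2
  step 5. node 1  ⊔preds=[-2,2]  new=[-1,3]  old=[0,0]  +wl: 0
  step 6. node 2  ⊔preds=[-2,3]  new=[-4,5]  old=[-3,2]  +wl: 
  step 7. node 0  ⊔preds=[-1,3]  new=[-3,5]  old=[-2,2]  +wl: 1,2
  step 8. node 1  ⊔preds=[-3,5]  new=[-2,6]  old=[-1,3]  +wl: 0
  step 9. node 2  ⊔preds=[-3,6]  new=[-5,6]  old=[-4,5]  +wl: 
  step 10. node 0  ⊔preds=[-2,6]  new=[-4,6]  old=[-3,5]  +wl: 1,2
  step 11. node 1  ⊔preds=[-4,6]  new=[-3,6]  old=[-2,6]  +wl: 0
  step 12. node 2  ⊔preds=[-4,6]  new=[-6,6]  old=[-5,6]  +wl: 
  step 13. node 0  ⊔preds=[-3,6]  new=[-5,6]  old=[-4,6]  +wl: 1,2
  step 14. node 1  ⊔preds=[-5,6]  new=[-4,6]  old=[-3,6]  +wl: 0
  step 15. node 2  ⊔preds=[-5,6]  new=[-6,6]  stable
  step 16. node 0  ⊔preds=[-4,6]  new=[-6,6]  old=[-5,6]  +wl: 1,2
  step 17. node 1  ⊔preds=[-6,6]  new=[-5,6]  old=[-4,6]  +wl: 0
  step 18. node 2  ⊔preds=[-6,6]  new=[-6,6]  stable
  step 19. node 0  ⊔preds=[-5,6]  new=[-6,6]  stable

Least fixpoint reached:
  node 0: [-6,6]
  node 1: [-5,6]
  node 2: [-6,6]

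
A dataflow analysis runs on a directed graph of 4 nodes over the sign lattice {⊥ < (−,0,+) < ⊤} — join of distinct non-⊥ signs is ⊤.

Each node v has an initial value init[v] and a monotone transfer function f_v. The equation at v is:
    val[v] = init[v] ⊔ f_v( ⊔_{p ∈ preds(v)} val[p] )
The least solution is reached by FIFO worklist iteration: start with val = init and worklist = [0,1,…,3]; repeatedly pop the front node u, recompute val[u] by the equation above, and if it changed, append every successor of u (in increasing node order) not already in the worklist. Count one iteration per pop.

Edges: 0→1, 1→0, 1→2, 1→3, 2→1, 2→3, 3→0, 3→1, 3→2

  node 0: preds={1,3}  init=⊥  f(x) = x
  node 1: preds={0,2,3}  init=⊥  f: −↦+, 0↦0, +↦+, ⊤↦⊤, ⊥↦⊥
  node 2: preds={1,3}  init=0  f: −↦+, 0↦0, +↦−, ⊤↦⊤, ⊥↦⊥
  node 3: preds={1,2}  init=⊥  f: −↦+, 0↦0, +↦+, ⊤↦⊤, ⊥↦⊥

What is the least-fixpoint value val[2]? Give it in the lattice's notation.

0

Worklist (7 pops):
  #1 pop 0: in=⊥ → ⊥ (no change)
  #2 pop 1: in=0 → 0 (was ⊥); enqueue [0]
  #3 pop 2: in=0 → 0 (no change)
  #4 pop 3: in=0 → 0 (was ⊥); enqueue [1,2]
  #5 pop 0: in=0 → 0 (was ⊥); enqueue []
  #6 pop 1: in=0 → 0 (no change)
  #7 pop 2: in=0 → 0 (no change)

Fixpoint:
  val[0] = 0
  val[1] = 0
  val[2] = 0
  val[3] = 0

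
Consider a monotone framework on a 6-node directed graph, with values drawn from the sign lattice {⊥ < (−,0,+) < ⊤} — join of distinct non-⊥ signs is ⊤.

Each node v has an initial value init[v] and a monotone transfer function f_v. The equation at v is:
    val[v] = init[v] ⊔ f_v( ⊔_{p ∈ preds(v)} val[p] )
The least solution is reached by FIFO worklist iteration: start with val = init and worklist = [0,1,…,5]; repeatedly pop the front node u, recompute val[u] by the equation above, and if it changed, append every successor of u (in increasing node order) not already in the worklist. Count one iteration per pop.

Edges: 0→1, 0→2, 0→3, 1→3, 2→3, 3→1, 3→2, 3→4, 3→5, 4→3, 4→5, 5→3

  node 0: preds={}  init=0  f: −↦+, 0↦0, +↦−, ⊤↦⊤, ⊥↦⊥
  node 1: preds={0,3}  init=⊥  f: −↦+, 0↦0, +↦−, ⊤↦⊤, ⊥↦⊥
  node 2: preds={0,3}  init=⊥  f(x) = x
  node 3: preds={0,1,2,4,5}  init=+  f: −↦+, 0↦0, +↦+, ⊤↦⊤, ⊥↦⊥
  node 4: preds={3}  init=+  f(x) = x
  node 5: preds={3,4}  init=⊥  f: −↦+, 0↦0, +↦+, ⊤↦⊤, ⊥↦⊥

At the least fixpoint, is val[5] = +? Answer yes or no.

no

Trace (9 dequeues):
  [1] u=0 | in ⊥ | out 0 | ==
  [2] u=1 | in ⊤ | out ⊤ | prev ⊥ | push {}
  [3] u=2 | in ⊤ | out ⊤ | prev ⊥ | push {}
  [4] u=3 | in ⊤ | out ⊤ | prev + | push {1,2}
  [5] u=4 | in ⊤ | out ⊤ | prev + | push {3}
  [6] u=5 | in ⊤ | out ⊤ | prev ⊥ | push {}
  [7] u=1 | in ⊤ | out ⊤ | ==
  [8] u=2 | in ⊤ | out ⊤ | ==
  [9] u=3 | in ⊤ | out ⊤ | ==

Converged values:
  [0] 0
  [1] ⊤
  [2] ⊤
  [3] ⊤
  [4] ⊤
  [5] ⊤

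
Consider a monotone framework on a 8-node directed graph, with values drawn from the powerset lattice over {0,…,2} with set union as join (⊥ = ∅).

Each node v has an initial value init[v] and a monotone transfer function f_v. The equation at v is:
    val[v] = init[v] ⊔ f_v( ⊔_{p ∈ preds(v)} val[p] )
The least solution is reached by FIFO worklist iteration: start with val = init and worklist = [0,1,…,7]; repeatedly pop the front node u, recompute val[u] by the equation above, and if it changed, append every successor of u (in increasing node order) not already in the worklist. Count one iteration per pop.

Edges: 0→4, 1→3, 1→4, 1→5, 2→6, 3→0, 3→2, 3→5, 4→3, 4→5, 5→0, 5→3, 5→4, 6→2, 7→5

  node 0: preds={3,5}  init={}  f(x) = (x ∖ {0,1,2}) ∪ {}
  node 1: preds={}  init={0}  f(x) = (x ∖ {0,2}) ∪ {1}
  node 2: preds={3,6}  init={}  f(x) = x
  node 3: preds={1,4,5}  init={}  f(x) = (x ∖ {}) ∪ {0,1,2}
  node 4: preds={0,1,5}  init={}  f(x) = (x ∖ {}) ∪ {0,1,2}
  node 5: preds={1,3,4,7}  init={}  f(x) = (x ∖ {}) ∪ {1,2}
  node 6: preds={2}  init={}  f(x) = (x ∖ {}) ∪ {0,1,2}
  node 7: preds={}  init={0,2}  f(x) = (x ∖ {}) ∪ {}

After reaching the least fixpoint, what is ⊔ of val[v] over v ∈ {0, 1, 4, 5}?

{0,1,2}

Worklist (13 pops):
  #1 pop 0: in={} → {} (no change)
  #2 pop 1: in={} → {0,1} (was {0}); enqueue []
  #3 pop 2: in={} → {} (no change)
  #4 pop 3: in={0,1} → {0,1,2} (was {}); enqueue [0,2]
  #5 pop 4: in={0,1} → {0,1,2} (was {}); enqueue [3]
  #6 pop 5: in={0,1,2} → {0,1,2} (was {}); enqueue [4]
  #7 pop 6: in={} → {0,1,2} (was {}); enqueue []
  #8 pop 7: in={} → {0,2} (no change)
  #9 pop 0: in={0,1,2} → {} (no change)
  #10 pop 2: in={0,1,2} → {0,1,2} (was {}); enqueue [6]
  #11 pop 3: in={0,1,2} → {0,1,2} (no change)
  #12 pop 4: in={0,1,2} → {0,1,2} (no change)
  #13 pop 6: in={0,1,2} → {0,1,2} (no change)

Fixpoint:
  val[0] = {}
  val[1] = {0,1}
  val[2] = {0,1,2}
  val[3] = {0,1,2}
  val[4] = {0,1,2}
  val[5] = {0,1,2}
  val[6] = {0,1,2}
  val[7] = {0,2}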